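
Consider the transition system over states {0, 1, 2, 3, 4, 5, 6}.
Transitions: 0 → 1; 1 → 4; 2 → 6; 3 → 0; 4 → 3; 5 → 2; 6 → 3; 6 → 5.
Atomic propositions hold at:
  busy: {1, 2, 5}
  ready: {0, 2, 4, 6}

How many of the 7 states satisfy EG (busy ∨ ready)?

3

Sat(busy ∨ ready) = {0, 1, 2, 4, 5, 6}
EG (busy ∨ ready): greatest fixpoint, start Z0 = {0, 1, 2, 4, 5, 6}, keep only states in Sat with some successor in Z. Z1 = {0, 1, 2, 5, 6}; Z2 = {0, 2, 5, 6}; Z3 = {2, 5, 6}; fixed.
Sat(EG (busy ∨ ready)) = {2, 5, 6}
|Sat(EG (busy ∨ ready))| = |{2, 5, 6}| = 3.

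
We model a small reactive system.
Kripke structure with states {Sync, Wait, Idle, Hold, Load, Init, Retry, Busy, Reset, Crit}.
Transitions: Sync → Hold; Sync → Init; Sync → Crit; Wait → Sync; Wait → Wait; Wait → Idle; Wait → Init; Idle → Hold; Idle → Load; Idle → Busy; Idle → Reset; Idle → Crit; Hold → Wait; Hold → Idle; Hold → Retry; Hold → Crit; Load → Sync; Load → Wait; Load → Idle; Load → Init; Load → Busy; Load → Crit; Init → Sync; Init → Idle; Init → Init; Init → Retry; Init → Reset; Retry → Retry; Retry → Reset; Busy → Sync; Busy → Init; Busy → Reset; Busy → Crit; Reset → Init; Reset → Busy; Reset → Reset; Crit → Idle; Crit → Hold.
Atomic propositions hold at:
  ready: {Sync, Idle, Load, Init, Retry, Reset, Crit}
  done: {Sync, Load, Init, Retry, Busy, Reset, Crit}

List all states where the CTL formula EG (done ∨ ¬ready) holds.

{Sync, Wait, Hold, Load, Init, Retry, Busy, Reset, Crit}

Sat(¬ready) = {Wait, Hold, Busy}
Sat(done ∨ ¬ready) = {Sync, Wait, Hold, Load, Init, Retry, Busy, Reset, Crit}
EG (done ∨ ¬ready): greatest fixpoint, start Z0 = {Sync, Wait, Hold, Load, Init, Retry, Busy, Reset, Crit}, keep only states in Sat with some successor in Z. Already a fixed point.
Sat(EG (done ∨ ¬ready)) = {Sync, Wait, Hold, Load, Init, Retry, Busy, Reset, Crit}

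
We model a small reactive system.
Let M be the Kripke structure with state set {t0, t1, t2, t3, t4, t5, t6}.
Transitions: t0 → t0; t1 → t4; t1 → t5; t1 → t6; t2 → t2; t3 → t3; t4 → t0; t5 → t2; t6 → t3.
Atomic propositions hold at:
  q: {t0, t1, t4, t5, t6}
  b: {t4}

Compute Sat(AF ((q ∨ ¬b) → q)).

Sat(¬b) = {t0, t1, t2, t3, t5, t6}
Sat(q ∨ ¬b) = {t0, t1, t2, t3, t4, t5, t6}
Sat((q ∨ ¬b) → q) = {t0, t1, t4, t5, t6}
AF ((q ∨ ¬b) → q): least fixpoint, start Z0 = {t0, t1, t4, t5, t6}, add states with every successor in Z. Already a fixed point.
Sat(AF ((q ∨ ¬b) → q)) = {t0, t1, t4, t5, t6}

{t0, t1, t4, t5, t6}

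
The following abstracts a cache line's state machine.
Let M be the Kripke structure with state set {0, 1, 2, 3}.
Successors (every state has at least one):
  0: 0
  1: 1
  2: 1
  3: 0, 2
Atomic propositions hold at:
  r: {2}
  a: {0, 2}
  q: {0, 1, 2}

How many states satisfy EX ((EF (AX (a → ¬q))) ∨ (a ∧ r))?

Sat(¬q) = {3}
Sat(a → ¬q) = {1, 3}
Sat(AX (a → ¬q)) = {s : every successor in {1, 3}} = {1, 2}
EF (AX (a → ¬q)): least fixpoint, start Z0 = {1, 2}, add states with some successor in Z. Z1 = {1, 2, 3}; fixed.
Sat(EF (AX (a → ¬q))) = {1, 2, 3}
Sat(a ∧ r) = {2}
Sat((EF (AX (a → ¬q))) ∨ (a ∧ r)) = {1, 2, 3}
Sat(EX ((EF (AX (a → ¬q))) ∨ (a ∧ r))) = {s : some successor in {1, 2, 3}} = {1, 2, 3}
|Sat(EX ((EF (AX (a → ¬q))) ∨ (a ∧ r)))| = |{1, 2, 3}| = 3.

3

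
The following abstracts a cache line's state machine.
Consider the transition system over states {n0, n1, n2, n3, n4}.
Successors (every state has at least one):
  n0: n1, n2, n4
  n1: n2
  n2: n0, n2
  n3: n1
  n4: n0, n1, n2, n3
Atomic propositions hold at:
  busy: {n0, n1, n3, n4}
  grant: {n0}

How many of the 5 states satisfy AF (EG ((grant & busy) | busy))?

2

Sat(grant & busy) = {n0}
Sat((grant & busy) | busy) = {n0, n1, n3, n4}
EG ((grant & busy) | busy): greatest fixpoint, start Z0 = {n0, n1, n3, n4}, keep only states in Sat with some successor in Z. Z1 = {n0, n3, n4}; Z2 = {n0, n4}; fixed.
Sat(EG ((grant & busy) | busy)) = {n0, n4}
AF (EG ((grant & busy) | busy)): least fixpoint, start Z0 = {n0, n4}, add states with every successor in Z. Already a fixed point.
Sat(AF (EG ((grant & busy) | busy))) = {n0, n4}
|Sat(AF (EG ((grant & busy) | busy)))| = |{n0, n4}| = 2.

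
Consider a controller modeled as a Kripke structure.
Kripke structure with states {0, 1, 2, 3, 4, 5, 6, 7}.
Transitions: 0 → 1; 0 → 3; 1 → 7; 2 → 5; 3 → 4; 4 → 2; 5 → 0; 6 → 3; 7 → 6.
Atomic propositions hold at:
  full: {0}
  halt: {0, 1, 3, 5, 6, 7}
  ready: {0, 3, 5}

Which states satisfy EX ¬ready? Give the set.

Sat(¬ready) = {1, 2, 4, 6, 7}
Sat(EX ¬ready) = {s : some successor in {1, 2, 4, 6, 7}} = {0, 1, 3, 4, 7}

{0, 1, 3, 4, 7}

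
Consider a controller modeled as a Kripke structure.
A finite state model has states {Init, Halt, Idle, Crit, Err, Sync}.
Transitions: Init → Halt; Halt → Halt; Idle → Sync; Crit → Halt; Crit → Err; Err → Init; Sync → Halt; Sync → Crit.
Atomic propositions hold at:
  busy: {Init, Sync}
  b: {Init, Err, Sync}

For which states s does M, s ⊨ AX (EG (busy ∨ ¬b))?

Sat(¬b) = {Halt, Idle, Crit}
Sat(busy ∨ ¬b) = {Init, Halt, Idle, Crit, Sync}
EG (busy ∨ ¬b): greatest fixpoint, start Z0 = {Init, Halt, Idle, Crit, Sync}, keep only states in Sat with some successor in Z. Already a fixed point.
Sat(EG (busy ∨ ¬b)) = {Init, Halt, Idle, Crit, Sync}
Sat(AX (EG (busy ∨ ¬b))) = {s : every successor in {Init, Halt, Idle, Crit, Sync}} = {Init, Halt, Idle, Err, Sync}

{Init, Halt, Idle, Err, Sync}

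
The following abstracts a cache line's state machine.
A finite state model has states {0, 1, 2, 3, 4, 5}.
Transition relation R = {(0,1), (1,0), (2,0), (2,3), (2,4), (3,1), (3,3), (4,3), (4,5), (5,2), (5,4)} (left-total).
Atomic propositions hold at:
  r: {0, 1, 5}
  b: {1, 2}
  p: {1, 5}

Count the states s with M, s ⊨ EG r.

EG r: greatest fixpoint, start Z0 = {0, 1, 5}, keep only states in Sat with some successor in Z. Z1 = {0, 1}; fixed.
Sat(EG r) = {0, 1}
|Sat(EG r)| = |{0, 1}| = 2.

2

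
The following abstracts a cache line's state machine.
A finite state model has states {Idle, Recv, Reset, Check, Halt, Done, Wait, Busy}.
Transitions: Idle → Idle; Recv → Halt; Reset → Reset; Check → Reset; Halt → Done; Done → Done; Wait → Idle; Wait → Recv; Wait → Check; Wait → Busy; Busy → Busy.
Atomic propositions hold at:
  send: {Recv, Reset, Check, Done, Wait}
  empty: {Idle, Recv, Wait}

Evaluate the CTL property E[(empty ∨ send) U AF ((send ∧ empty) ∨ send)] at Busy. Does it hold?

Sat(empty ∨ send) = {Idle, Recv, Reset, Check, Done, Wait}
Sat(send ∧ empty) = {Recv, Wait}
Sat((send ∧ empty) ∨ send) = {Recv, Reset, Check, Done, Wait}
AF ((send ∧ empty) ∨ send): least fixpoint, start Z0 = {Recv, Reset, Check, Done, Wait}, add states with every successor in Z. Z1 = {Recv, Reset, Check, Halt, Done, Wait}; fixed.
Sat(AF ((send ∧ empty) ∨ send)) = {Recv, Reset, Check, Halt, Done, Wait}
E[(empty ∨ send) U AF ((send ∧ empty) ∨ send)]: least fixpoint, start Z0 = Sat(AF ((send ∧ empty) ∨ send)) = {Recv, Reset, Check, Halt, Done, Wait}, add states in Sat(empty ∨ send) with some successor in Z. Already a fixed point.
Sat(E[(empty ∨ send) U AF ((send ∧ empty) ∨ send)]) = {Recv, Reset, Check, Halt, Done, Wait}
Busy ∉ Sat(E[(empty ∨ send) U AF ((send ∧ empty) ∨ send)]) = {Recv, Reset, Check, Halt, Done, Wait}, so the formula does not hold at Busy.

No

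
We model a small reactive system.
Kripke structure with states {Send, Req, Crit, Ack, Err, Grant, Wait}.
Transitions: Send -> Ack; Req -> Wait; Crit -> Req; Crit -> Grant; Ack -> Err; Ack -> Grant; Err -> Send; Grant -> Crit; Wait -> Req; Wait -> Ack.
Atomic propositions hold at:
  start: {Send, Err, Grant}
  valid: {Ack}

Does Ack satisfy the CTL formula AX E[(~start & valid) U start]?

Yes

Sat(~start) = {Req, Crit, Ack, Wait}
Sat(~start & valid) = {Ack}
E[(~start & valid) U start]: least fixpoint, start Z0 = Sat(start) = {Send, Err, Grant}, add states in Sat(~start & valid) with some successor in Z. Z1 = {Send, Ack, Err, Grant}; fixed.
Sat(E[(~start & valid) U start]) = {Send, Ack, Err, Grant}
Sat(AX E[(~start & valid) U start]) = {s : every successor in {Send, Ack, Err, Grant}} = {Send, Ack, Err}
Ack ∈ Sat(AX E[(~start & valid) U start]) = {Send, Ack, Err}, so the formula holds at Ack.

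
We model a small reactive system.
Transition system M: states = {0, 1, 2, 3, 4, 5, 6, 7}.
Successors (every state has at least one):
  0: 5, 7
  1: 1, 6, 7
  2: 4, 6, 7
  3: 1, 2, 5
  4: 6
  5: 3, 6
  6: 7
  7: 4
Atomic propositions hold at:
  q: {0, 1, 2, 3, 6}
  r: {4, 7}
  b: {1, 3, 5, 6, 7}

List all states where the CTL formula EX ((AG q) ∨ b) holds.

{0, 1, 2, 3, 4, 5, 6}

AG q: greatest fixpoint, start Z0 = {0, 1, 2, 3, 6}, keep only states in Sat with every successor in Z. Z1 = ∅; fixed.
Sat(AG q) = ∅
Sat((AG q) ∨ b) = {1, 3, 5, 6, 7}
Sat(EX ((AG q) ∨ b)) = {s : some successor in {1, 3, 5, 6, 7}} = {0, 1, 2, 3, 4, 5, 6}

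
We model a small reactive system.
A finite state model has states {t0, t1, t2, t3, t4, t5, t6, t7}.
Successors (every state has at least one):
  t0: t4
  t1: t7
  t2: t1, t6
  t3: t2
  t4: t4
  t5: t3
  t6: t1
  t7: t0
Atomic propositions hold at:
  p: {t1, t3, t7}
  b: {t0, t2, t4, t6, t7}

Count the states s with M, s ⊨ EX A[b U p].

5

A[b U p]: least fixpoint, start Z0 = Sat(p) = {t1, t3, t7}, add states in Sat(b) with every successor in Z. Z1 = {t1, t3, t6, t7}; Z2 = {t1, t2, t3, t6, t7}; fixed.
Sat(A[b U p]) = {t1, t2, t3, t6, t7}
Sat(EX A[b U p]) = {s : some successor in {t1, t2, t3, t6, t7}} = {t1, t2, t3, t5, t6}
|Sat(EX A[b U p])| = |{t1, t2, t3, t5, t6}| = 5.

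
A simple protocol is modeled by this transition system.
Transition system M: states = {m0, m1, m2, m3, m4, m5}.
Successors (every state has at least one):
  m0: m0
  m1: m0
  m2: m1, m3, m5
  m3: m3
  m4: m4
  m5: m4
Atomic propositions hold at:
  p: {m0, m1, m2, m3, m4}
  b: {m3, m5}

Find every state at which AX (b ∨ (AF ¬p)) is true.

{m3}

Sat(¬p) = {m5}
AF ¬p: least fixpoint, start Z0 = {m5}, add states with every successor in Z. Already a fixed point.
Sat(AF ¬p) = {m5}
Sat(b ∨ (AF ¬p)) = {m3, m5}
Sat(AX (b ∨ (AF ¬p))) = {s : every successor in {m3, m5}} = {m3}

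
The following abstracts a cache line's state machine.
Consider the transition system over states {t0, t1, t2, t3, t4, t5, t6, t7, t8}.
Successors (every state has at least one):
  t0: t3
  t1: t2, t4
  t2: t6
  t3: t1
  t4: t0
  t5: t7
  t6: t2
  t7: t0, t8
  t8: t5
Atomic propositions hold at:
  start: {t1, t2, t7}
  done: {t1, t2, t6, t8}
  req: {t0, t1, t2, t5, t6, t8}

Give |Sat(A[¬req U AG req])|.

2

Sat(¬req) = {t3, t4, t7}
AG req: greatest fixpoint, start Z0 = {t0, t1, t2, t5, t6, t8}, keep only states in Sat with every successor in Z. Z1 = {t2, t6, t8}; Z2 = {t2, t6}; fixed.
Sat(AG req) = {t2, t6}
A[¬req U AG req]: least fixpoint, start Z0 = Sat(AG req) = {t2, t6}, add states in Sat(¬req) with every successor in Z. Already a fixed point.
Sat(A[¬req U AG req]) = {t2, t6}
|Sat(A[¬req U AG req])| = |{t2, t6}| = 2.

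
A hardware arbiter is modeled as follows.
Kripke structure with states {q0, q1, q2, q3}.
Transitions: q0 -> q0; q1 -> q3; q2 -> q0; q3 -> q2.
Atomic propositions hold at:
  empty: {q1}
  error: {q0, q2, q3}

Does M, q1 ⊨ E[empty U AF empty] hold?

Yes

AF empty: least fixpoint, start Z0 = {q1}, add states with every successor in Z. Already a fixed point.
Sat(AF empty) = {q1}
E[empty U AF empty]: least fixpoint, start Z0 = Sat(AF empty) = {q1}, add states in Sat(empty) with some successor in Z. Already a fixed point.
Sat(E[empty U AF empty]) = {q1}
q1 ∈ Sat(E[empty U AF empty]) = {q1}, so the formula holds at q1.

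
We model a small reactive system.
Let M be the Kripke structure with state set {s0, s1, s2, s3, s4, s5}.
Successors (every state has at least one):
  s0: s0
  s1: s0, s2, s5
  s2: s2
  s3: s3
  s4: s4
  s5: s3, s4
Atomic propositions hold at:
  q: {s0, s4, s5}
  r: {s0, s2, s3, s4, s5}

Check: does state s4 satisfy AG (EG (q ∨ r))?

Yes

Sat(q ∨ r) = {s0, s2, s3, s4, s5}
EG (q ∨ r): greatest fixpoint, start Z0 = {s0, s2, s3, s4, s5}, keep only states in Sat with some successor in Z. Already a fixed point.
Sat(EG (q ∨ r)) = {s0, s2, s3, s4, s5}
AG (EG (q ∨ r)): greatest fixpoint, start Z0 = {s0, s2, s3, s4, s5}, keep only states in Sat with every successor in Z. Already a fixed point.
Sat(AG (EG (q ∨ r))) = {s0, s2, s3, s4, s5}
s4 ∈ Sat(AG (EG (q ∨ r))) = {s0, s2, s3, s4, s5}, so the formula holds at s4.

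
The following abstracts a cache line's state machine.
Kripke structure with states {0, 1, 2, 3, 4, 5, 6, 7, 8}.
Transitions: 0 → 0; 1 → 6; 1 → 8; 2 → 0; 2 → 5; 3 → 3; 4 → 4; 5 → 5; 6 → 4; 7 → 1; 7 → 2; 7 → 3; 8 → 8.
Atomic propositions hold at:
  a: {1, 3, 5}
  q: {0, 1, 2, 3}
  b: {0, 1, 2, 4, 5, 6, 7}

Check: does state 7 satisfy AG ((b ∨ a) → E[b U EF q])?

Sat(b ∨ a) = {0, 1, 2, 3, 4, 5, 6, 7}
EF q: least fixpoint, start Z0 = {0, 1, 2, 3}, add states with some successor in Z. Z1 = {0, 1, 2, 3, 7}; fixed.
Sat(EF q) = {0, 1, 2, 3, 7}
E[b U EF q]: least fixpoint, start Z0 = Sat(EF q) = {0, 1, 2, 3, 7}, add states in Sat(b) with some successor in Z. Already a fixed point.
Sat(E[b U EF q]) = {0, 1, 2, 3, 7}
Sat((b ∨ a) → E[b U EF q]) = {0, 1, 2, 3, 7, 8}
AG ((b ∨ a) → E[b U EF q]): greatest fixpoint, start Z0 = {0, 1, 2, 3, 7, 8}, keep only states in Sat with every successor in Z. Z1 = {0, 3, 7, 8}; Z2 = {0, 3, 8}; fixed.
Sat(AG ((b ∨ a) → E[b U EF q])) = {0, 3, 8}
7 ∉ Sat(AG ((b ∨ a) → E[b U EF q])) = {0, 3, 8}, so the formula does not hold at 7.

No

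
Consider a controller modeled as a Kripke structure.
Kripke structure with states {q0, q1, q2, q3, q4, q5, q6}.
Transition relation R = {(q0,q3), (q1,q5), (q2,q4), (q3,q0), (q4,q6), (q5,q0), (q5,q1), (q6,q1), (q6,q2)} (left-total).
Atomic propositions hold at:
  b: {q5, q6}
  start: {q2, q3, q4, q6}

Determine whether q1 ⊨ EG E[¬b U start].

No

Sat(¬b) = {q0, q1, q2, q3, q4}
E[¬b U start]: least fixpoint, start Z0 = Sat(start) = {q2, q3, q4, q6}, add states in Sat(¬b) with some successor in Z. Z1 = {q0, q2, q3, q4, q6}; fixed.
Sat(E[¬b U start]) = {q0, q2, q3, q4, q6}
EG E[¬b U start]: greatest fixpoint, start Z0 = {q0, q2, q3, q4, q6}, keep only states in Sat with some successor in Z. Already a fixed point.
Sat(EG E[¬b U start]) = {q0, q2, q3, q4, q6}
q1 ∉ Sat(EG E[¬b U start]) = {q0, q2, q3, q4, q6}, so the formula does not hold at q1.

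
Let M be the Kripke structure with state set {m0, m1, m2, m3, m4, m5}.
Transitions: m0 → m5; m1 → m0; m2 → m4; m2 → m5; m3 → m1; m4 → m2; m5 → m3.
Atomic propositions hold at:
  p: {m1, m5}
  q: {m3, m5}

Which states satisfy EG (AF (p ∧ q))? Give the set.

Sat(p ∧ q) = {m5}
AF (p ∧ q): least fixpoint, start Z0 = {m5}, add states with every successor in Z. Z1 = {m0, m5}; Z2 = {m0, m1, m5}; Z3 = {m0, m1, m3, m5}; fixed.
Sat(AF (p ∧ q)) = {m0, m1, m3, m5}
EG (AF (p ∧ q)): greatest fixpoint, start Z0 = {m0, m1, m3, m5}, keep only states in Sat with some successor in Z. Already a fixed point.
Sat(EG (AF (p ∧ q))) = {m0, m1, m3, m5}

{m0, m1, m3, m5}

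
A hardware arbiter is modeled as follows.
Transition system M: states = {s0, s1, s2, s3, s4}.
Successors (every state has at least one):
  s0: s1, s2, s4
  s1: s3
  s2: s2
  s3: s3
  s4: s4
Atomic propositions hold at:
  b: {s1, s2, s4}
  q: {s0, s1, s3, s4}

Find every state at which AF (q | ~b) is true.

{s0, s1, s3, s4}

Sat(~b) = {s0, s3}
Sat(q | ~b) = {s0, s1, s3, s4}
AF (q | ~b): least fixpoint, start Z0 = {s0, s1, s3, s4}, add states with every successor in Z. Already a fixed point.
Sat(AF (q | ~b)) = {s0, s1, s3, s4}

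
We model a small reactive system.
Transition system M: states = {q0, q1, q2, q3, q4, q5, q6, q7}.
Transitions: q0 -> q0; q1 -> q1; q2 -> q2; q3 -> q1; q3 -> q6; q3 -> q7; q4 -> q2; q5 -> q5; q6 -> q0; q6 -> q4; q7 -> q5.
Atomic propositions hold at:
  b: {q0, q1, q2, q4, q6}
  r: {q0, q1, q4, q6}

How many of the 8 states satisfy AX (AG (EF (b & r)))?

2

Sat(b & r) = {q0, q1, q4, q6}
EF (b & r): least fixpoint, start Z0 = {q0, q1, q4, q6}, add states with some successor in Z. Z1 = {q0, q1, q3, q4, q6}; fixed.
Sat(EF (b & r)) = {q0, q1, q3, q4, q6}
AG (EF (b & r)): greatest fixpoint, start Z0 = {q0, q1, q3, q4, q6}, keep only states in Sat with every successor in Z. Z1 = {q0, q1, q6}; Z2 = {q0, q1}; fixed.
Sat(AG (EF (b & r))) = {q0, q1}
Sat(AX (AG (EF (b & r)))) = {s : every successor in {q0, q1}} = {q0, q1}
|Sat(AX (AG (EF (b & r))))| = |{q0, q1}| = 2.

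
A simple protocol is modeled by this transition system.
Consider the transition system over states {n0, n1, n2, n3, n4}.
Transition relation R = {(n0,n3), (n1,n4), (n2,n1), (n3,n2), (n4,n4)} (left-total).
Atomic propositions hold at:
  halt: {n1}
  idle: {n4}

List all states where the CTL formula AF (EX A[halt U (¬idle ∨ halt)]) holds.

Sat(¬idle) = {n0, n1, n2, n3}
Sat(¬idle ∨ halt) = {n0, n1, n2, n3}
A[halt U (¬idle ∨ halt)]: least fixpoint, start Z0 = Sat((¬idle ∨ halt)) = {n0, n1, n2, n3}, add states in Sat(halt) with every successor in Z. Already a fixed point.
Sat(A[halt U (¬idle ∨ halt)]) = {n0, n1, n2, n3}
Sat(EX A[halt U (¬idle ∨ halt)]) = {s : some successor in {n0, n1, n2, n3}} = {n0, n2, n3}
AF (EX A[halt U (¬idle ∨ halt)]): least fixpoint, start Z0 = {n0, n2, n3}, add states with every successor in Z. Already a fixed point.
Sat(AF (EX A[halt U (¬idle ∨ halt)])) = {n0, n2, n3}

{n0, n2, n3}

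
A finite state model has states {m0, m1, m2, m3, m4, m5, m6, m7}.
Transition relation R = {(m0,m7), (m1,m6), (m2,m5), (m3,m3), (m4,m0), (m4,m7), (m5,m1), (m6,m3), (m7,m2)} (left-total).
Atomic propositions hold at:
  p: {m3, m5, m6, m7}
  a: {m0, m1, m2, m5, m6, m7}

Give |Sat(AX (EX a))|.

Sat(EX a) = {s : some successor in {m0, m1, m2, m5, m6, m7}} = {m0, m1, m2, m4, m5, m7}
Sat(AX (EX a)) = {s : every successor in {m0, m1, m2, m4, m5, m7}} = {m0, m2, m4, m5, m7}
|Sat(AX (EX a))| = |{m0, m2, m4, m5, m7}| = 5.

5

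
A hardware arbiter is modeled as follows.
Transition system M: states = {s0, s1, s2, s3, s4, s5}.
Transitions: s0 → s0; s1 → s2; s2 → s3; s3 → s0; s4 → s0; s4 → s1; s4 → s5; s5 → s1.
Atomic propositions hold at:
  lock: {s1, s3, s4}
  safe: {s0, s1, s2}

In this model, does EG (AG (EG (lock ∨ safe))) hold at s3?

Sat(lock ∨ safe) = {s0, s1, s2, s3, s4}
EG (lock ∨ safe): greatest fixpoint, start Z0 = {s0, s1, s2, s3, s4}, keep only states in Sat with some successor in Z. Already a fixed point.
Sat(EG (lock ∨ safe)) = {s0, s1, s2, s3, s4}
AG (EG (lock ∨ safe)): greatest fixpoint, start Z0 = {s0, s1, s2, s3, s4}, keep only states in Sat with every successor in Z. Z1 = {s0, s1, s2, s3}; fixed.
Sat(AG (EG (lock ∨ safe))) = {s0, s1, s2, s3}
EG (AG (EG (lock ∨ safe))): greatest fixpoint, start Z0 = {s0, s1, s2, s3}, keep only states in Sat with some successor in Z. Already a fixed point.
Sat(EG (AG (EG (lock ∨ safe)))) = {s0, s1, s2, s3}
s3 ∈ Sat(EG (AG (EG (lock ∨ safe)))) = {s0, s1, s2, s3}, so the formula holds at s3.

Yes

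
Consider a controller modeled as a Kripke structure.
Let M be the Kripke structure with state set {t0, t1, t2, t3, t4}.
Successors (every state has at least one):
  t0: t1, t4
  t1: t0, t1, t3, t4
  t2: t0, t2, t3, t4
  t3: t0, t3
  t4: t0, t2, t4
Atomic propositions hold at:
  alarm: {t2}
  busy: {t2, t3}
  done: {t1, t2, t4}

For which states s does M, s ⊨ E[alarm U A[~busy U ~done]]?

Sat(~busy) = {t0, t1, t4}
Sat(~done) = {t0, t3}
A[~busy U ~done]: least fixpoint, start Z0 = Sat(~done) = {t0, t3}, add states in Sat(~busy) with every successor in Z. Already a fixed point.
Sat(A[~busy U ~done]) = {t0, t3}
E[alarm U A[~busy U ~done]]: least fixpoint, start Z0 = Sat(A[~busy U ~done]) = {t0, t3}, add states in Sat(alarm) with some successor in Z. Z1 = {t0, t2, t3}; fixed.
Sat(E[alarm U A[~busy U ~done]]) = {t0, t2, t3}

{t0, t2, t3}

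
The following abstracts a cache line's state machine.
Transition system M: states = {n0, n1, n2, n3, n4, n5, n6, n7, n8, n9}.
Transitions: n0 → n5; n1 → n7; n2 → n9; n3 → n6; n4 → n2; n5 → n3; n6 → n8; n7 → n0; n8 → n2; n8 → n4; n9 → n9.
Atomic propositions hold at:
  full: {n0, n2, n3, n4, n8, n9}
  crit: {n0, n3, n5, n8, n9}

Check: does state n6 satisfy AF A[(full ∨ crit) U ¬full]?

Yes

Sat(full ∨ crit) = {n0, n2, n3, n4, n5, n8, n9}
Sat(¬full) = {n1, n5, n6, n7}
A[(full ∨ crit) U ¬full]: least fixpoint, start Z0 = Sat(¬full) = {n1, n5, n6, n7}, add states in Sat(full ∨ crit) with every successor in Z. Z1 = {n0, n1, n3, n5, n6, n7}; fixed.
Sat(A[(full ∨ crit) U ¬full]) = {n0, n1, n3, n5, n6, n7}
AF A[(full ∨ crit) U ¬full]: least fixpoint, start Z0 = {n0, n1, n3, n5, n6, n7}, add states with every successor in Z. Already a fixed point.
Sat(AF A[(full ∨ crit) U ¬full]) = {n0, n1, n3, n5, n6, n7}
n6 ∈ Sat(AF A[(full ∨ crit) U ¬full]) = {n0, n1, n3, n5, n6, n7}, so the formula holds at n6.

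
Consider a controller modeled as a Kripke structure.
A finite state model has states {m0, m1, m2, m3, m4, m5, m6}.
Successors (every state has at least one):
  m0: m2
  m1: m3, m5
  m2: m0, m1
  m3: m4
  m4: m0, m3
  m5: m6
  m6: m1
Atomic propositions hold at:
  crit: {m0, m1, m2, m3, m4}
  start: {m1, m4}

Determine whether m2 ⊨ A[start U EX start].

Yes

Sat(EX start) = {s : some successor in {m1, m4}} = {m2, m3, m6}
A[start U EX start]: least fixpoint, start Z0 = Sat(EX start) = {m2, m3, m6}, add states in Sat(start) with every successor in Z. Already a fixed point.
Sat(A[start U EX start]) = {m2, m3, m6}
m2 ∈ Sat(A[start U EX start]) = {m2, m3, m6}, so the formula holds at m2.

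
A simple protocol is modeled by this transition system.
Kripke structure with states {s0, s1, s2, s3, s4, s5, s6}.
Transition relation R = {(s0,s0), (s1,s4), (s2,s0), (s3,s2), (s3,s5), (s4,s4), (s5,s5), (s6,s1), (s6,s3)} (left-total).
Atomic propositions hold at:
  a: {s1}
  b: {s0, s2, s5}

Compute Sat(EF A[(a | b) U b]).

{s0, s2, s3, s5, s6}

Sat(a | b) = {s0, s1, s2, s5}
A[(a | b) U b]: least fixpoint, start Z0 = Sat(b) = {s0, s2, s5}, add states in Sat(a | b) with every successor in Z. Already a fixed point.
Sat(A[(a | b) U b]) = {s0, s2, s5}
EF A[(a | b) U b]: least fixpoint, start Z0 = {s0, s2, s5}, add states with some successor in Z. Z1 = {s0, s2, s3, s5}; Z2 = {s0, s2, s3, s5, s6}; fixed.
Sat(EF A[(a | b) U b]) = {s0, s2, s3, s5, s6}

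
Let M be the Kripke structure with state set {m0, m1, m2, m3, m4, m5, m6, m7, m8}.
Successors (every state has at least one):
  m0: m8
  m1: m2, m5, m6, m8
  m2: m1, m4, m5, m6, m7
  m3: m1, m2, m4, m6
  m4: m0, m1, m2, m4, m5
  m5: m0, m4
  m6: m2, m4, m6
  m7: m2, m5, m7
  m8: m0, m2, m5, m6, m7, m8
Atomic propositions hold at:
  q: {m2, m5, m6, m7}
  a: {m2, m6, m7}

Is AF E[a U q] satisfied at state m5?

E[a U q]: least fixpoint, start Z0 = Sat(q) = {m2, m5, m6, m7}, add states in Sat(a) with some successor in Z. Already a fixed point.
Sat(E[a U q]) = {m2, m5, m6, m7}
AF E[a U q]: least fixpoint, start Z0 = {m2, m5, m6, m7}, add states with every successor in Z. Already a fixed point.
Sat(AF E[a U q]) = {m2, m5, m6, m7}
m5 ∈ Sat(AF E[a U q]) = {m2, m5, m6, m7}, so the formula holds at m5.

Yes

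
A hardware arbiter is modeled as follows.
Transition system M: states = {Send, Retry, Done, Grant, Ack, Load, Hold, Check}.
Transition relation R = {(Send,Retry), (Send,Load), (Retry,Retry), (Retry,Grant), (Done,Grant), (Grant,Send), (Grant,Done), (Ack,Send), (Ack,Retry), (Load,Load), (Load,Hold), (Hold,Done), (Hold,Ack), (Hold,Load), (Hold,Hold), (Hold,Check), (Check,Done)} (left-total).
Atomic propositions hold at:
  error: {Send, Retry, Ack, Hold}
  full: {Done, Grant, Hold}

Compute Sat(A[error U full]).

{Done, Grant, Hold}

A[error U full]: least fixpoint, start Z0 = Sat(full) = {Done, Grant, Hold}, add states in Sat(error) with every successor in Z. Already a fixed point.
Sat(A[error U full]) = {Done, Grant, Hold}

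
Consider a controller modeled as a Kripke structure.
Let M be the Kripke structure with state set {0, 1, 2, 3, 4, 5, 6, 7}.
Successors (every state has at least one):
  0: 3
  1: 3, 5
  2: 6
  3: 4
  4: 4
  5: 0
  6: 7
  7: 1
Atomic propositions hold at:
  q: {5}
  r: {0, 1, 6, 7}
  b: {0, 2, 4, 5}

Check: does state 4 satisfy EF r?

No

EF r: least fixpoint, start Z0 = {0, 1, 6, 7}, add states with some successor in Z. Z1 = {0, 1, 2, 5, 6, 7}; fixed.
Sat(EF r) = {0, 1, 2, 5, 6, 7}
4 ∉ Sat(EF r) = {0, 1, 2, 5, 6, 7}, so the formula does not hold at 4.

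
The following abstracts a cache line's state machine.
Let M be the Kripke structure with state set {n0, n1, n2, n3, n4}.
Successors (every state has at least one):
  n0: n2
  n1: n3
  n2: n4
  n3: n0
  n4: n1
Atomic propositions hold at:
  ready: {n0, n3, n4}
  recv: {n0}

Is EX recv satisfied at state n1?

No

Sat(EX recv) = {s : some successor in {n0}} = {n3}
n1 ∉ Sat(EX recv) = {n3}, so the formula does not hold at n1.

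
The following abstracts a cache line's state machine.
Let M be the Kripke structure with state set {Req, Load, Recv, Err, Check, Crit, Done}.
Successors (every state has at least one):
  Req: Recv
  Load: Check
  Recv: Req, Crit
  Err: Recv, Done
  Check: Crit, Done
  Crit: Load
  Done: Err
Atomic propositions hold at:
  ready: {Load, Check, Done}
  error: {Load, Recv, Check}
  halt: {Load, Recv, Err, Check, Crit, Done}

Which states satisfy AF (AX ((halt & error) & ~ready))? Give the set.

{Req}

Sat(halt & error) = {Load, Recv, Check}
Sat(~ready) = {Req, Recv, Err, Crit}
Sat((halt & error) & ~ready) = {Recv}
Sat(AX ((halt & error) & ~ready)) = {s : every successor in {Recv}} = {Req}
AF (AX ((halt & error) & ~ready)): least fixpoint, start Z0 = {Req}, add states with every successor in Z. Already a fixed point.
Sat(AF (AX ((halt & error) & ~ready))) = {Req}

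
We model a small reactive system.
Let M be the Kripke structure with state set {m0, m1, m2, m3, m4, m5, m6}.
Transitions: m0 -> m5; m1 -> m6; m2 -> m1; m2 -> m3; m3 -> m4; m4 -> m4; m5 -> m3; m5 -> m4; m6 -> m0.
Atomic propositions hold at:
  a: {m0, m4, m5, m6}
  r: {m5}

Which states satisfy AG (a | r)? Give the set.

Sat(a | r) = {m0, m4, m5, m6}
AG (a | r): greatest fixpoint, start Z0 = {m0, m4, m5, m6}, keep only states in Sat with every successor in Z. Z1 = {m0, m4, m6}; Z2 = {m4, m6}; Z3 = {m4}; fixed.
Sat(AG (a | r)) = {m4}

{m4}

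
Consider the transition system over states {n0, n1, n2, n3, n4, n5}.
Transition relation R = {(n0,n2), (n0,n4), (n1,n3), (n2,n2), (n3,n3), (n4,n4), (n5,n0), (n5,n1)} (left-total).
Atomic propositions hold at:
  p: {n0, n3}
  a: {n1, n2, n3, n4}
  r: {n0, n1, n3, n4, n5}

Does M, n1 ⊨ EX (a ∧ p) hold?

Yes

Sat(a ∧ p) = {n3}
Sat(EX (a ∧ p)) = {s : some successor in {n3}} = {n1, n3}
n1 ∈ Sat(EX (a ∧ p)) = {n1, n3}, so the formula holds at n1.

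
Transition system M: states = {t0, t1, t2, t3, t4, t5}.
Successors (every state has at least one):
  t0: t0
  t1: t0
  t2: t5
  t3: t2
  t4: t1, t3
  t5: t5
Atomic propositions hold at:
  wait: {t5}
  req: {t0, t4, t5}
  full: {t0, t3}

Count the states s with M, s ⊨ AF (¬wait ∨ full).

5

Sat(¬wait) = {t0, t1, t2, t3, t4}
Sat(¬wait ∨ full) = {t0, t1, t2, t3, t4}
AF (¬wait ∨ full): least fixpoint, start Z0 = {t0, t1, t2, t3, t4}, add states with every successor in Z. Already a fixed point.
Sat(AF (¬wait ∨ full)) = {t0, t1, t2, t3, t4}
|Sat(AF (¬wait ∨ full))| = |{t0, t1, t2, t3, t4}| = 5.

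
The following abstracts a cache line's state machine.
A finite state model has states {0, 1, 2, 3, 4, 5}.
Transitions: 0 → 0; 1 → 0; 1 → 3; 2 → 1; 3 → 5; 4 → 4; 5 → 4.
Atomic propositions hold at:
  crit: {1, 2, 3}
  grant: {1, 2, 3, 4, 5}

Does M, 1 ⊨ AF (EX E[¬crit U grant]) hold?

Yes

Sat(¬crit) = {0, 4, 5}
E[¬crit U grant]: least fixpoint, start Z0 = Sat(grant) = {1, 2, 3, 4, 5}, add states in Sat(¬crit) with some successor in Z. Already a fixed point.
Sat(E[¬crit U grant]) = {1, 2, 3, 4, 5}
Sat(EX E[¬crit U grant]) = {s : some successor in {1, 2, 3, 4, 5}} = {1, 2, 3, 4, 5}
AF (EX E[¬crit U grant]): least fixpoint, start Z0 = {1, 2, 3, 4, 5}, add states with every successor in Z. Already a fixed point.
Sat(AF (EX E[¬crit U grant])) = {1, 2, 3, 4, 5}
1 ∈ Sat(AF (EX E[¬crit U grant])) = {1, 2, 3, 4, 5}, so the formula holds at 1.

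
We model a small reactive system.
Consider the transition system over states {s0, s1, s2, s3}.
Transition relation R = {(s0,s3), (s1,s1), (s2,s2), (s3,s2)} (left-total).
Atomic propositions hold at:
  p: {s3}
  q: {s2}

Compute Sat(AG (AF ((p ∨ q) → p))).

{s1}

Sat(p ∨ q) = {s2, s3}
Sat((p ∨ q) → p) = {s0, s1, s3}
AF ((p ∨ q) → p): least fixpoint, start Z0 = {s0, s1, s3}, add states with every successor in Z. Already a fixed point.
Sat(AF ((p ∨ q) → p)) = {s0, s1, s3}
AG (AF ((p ∨ q) → p)): greatest fixpoint, start Z0 = {s0, s1, s3}, keep only states in Sat with every successor in Z. Z1 = {s0, s1}; Z2 = {s1}; fixed.
Sat(AG (AF ((p ∨ q) → p))) = {s1}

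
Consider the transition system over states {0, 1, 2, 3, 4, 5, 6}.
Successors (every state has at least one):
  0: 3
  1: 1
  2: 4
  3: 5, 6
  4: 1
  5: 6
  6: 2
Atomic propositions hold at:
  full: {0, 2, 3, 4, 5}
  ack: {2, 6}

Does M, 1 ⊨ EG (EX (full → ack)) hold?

Yes

Sat(full → ack) = {1, 2, 6}
Sat(EX (full → ack)) = {s : some successor in {1, 2, 6}} = {1, 3, 4, 5, 6}
EG (EX (full → ack)): greatest fixpoint, start Z0 = {1, 3, 4, 5, 6}, keep only states in Sat with some successor in Z. Z1 = {1, 3, 4, 5}; Z2 = {1, 3, 4}; Z3 = {1, 4}; fixed.
Sat(EG (EX (full → ack))) = {1, 4}
1 ∈ Sat(EG (EX (full → ack))) = {1, 4}, so the formula holds at 1.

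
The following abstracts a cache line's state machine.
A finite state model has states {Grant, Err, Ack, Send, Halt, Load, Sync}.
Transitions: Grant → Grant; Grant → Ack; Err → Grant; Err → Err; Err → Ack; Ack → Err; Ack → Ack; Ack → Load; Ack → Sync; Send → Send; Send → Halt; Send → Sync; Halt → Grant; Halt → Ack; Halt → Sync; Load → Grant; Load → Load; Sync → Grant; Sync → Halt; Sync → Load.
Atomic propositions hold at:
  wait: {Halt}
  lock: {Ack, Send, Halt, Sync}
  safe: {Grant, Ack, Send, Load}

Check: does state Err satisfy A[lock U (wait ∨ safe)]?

Sat(wait ∨ safe) = {Grant, Ack, Send, Halt, Load}
A[lock U (wait ∨ safe)]: least fixpoint, start Z0 = Sat((wait ∨ safe)) = {Grant, Ack, Send, Halt, Load}, add states in Sat(lock) with every successor in Z. Z1 = {Grant, Ack, Send, Halt, Load, Sync}; fixed.
Sat(A[lock U (wait ∨ safe)]) = {Grant, Ack, Send, Halt, Load, Sync}
Err ∉ Sat(A[lock U (wait ∨ safe)]) = {Grant, Ack, Send, Halt, Load, Sync}, so the formula does not hold at Err.

No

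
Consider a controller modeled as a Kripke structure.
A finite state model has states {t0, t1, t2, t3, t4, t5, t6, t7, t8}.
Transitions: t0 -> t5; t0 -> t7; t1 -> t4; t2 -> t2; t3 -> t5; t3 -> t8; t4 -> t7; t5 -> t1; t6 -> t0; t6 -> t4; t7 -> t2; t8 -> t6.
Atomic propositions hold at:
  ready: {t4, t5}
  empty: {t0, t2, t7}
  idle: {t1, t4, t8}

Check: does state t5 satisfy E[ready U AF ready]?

Yes

AF ready: least fixpoint, start Z0 = {t4, t5}, add states with every successor in Z. Z1 = {t1, t4, t5}; fixed.
Sat(AF ready) = {t1, t4, t5}
E[ready U AF ready]: least fixpoint, start Z0 = Sat(AF ready) = {t1, t4, t5}, add states in Sat(ready) with some successor in Z. Already a fixed point.
Sat(E[ready U AF ready]) = {t1, t4, t5}
t5 ∈ Sat(E[ready U AF ready]) = {t1, t4, t5}, so the formula holds at t5.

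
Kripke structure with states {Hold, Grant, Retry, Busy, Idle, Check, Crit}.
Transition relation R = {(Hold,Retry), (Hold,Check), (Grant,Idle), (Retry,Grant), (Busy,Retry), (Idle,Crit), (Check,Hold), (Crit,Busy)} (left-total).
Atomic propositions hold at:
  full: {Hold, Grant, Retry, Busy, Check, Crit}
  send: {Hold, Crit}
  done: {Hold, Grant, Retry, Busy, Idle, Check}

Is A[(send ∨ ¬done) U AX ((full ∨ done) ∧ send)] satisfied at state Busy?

No

Sat(¬done) = {Crit}
Sat(send ∨ ¬done) = {Hold, Crit}
Sat(full ∨ done) = {Hold, Grant, Retry, Busy, Idle, Check, Crit}
Sat((full ∨ done) ∧ send) = {Hold, Crit}
Sat(AX ((full ∨ done) ∧ send)) = {s : every successor in {Hold, Crit}} = {Idle, Check}
A[(send ∨ ¬done) U AX ((full ∨ done) ∧ send)]: least fixpoint, start Z0 = Sat(AX ((full ∨ done) ∧ send)) = {Idle, Check}, add states in Sat(send ∨ ¬done) with every successor in Z. Already a fixed point.
Sat(A[(send ∨ ¬done) U AX ((full ∨ done) ∧ send)]) = {Idle, Check}
Busy ∉ Sat(A[(send ∨ ¬done) U AX ((full ∨ done) ∧ send)]) = {Idle, Check}, so the formula does not hold at Busy.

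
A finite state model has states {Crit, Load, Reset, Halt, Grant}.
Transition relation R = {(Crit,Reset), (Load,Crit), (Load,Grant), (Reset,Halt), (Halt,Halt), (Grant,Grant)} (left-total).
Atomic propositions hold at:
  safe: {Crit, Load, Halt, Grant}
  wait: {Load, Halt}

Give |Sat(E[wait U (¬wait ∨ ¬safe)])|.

Sat(¬wait) = {Crit, Reset, Grant}
Sat(¬safe) = {Reset}
Sat(¬wait ∨ ¬safe) = {Crit, Reset, Grant}
E[wait U (¬wait ∨ ¬safe)]: least fixpoint, start Z0 = Sat((¬wait ∨ ¬safe)) = {Crit, Reset, Grant}, add states in Sat(wait) with some successor in Z. Z1 = {Crit, Load, Reset, Grant}; fixed.
Sat(E[wait U (¬wait ∨ ¬safe)]) = {Crit, Load, Reset, Grant}
|Sat(E[wait U (¬wait ∨ ¬safe)])| = |{Crit, Load, Reset, Grant}| = 4.

4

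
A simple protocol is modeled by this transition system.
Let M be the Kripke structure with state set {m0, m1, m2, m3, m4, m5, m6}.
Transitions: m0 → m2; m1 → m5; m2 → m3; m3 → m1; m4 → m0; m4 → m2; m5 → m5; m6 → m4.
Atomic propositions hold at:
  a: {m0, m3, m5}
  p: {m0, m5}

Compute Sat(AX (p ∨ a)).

Sat(p ∨ a) = {m0, m3, m5}
Sat(AX (p ∨ a)) = {s : every successor in {m0, m3, m5}} = {m1, m2, m5}

{m1, m2, m5}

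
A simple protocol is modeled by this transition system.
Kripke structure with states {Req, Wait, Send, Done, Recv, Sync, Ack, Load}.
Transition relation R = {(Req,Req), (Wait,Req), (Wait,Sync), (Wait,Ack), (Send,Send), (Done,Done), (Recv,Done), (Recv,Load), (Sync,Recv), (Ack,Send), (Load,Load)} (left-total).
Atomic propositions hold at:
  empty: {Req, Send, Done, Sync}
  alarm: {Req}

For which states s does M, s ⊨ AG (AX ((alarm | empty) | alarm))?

{Req, Send, Done, Ack}

Sat(alarm | empty) = {Req, Send, Done, Sync}
Sat((alarm | empty) | alarm) = {Req, Send, Done, Sync}
Sat(AX ((alarm | empty) | alarm)) = {s : every successor in {Req, Send, Done, Sync}} = {Req, Send, Done, Ack}
AG (AX ((alarm | empty) | alarm)): greatest fixpoint, start Z0 = {Req, Send, Done, Ack}, keep only states in Sat with every successor in Z. Already a fixed point.
Sat(AG (AX ((alarm | empty) | alarm))) = {Req, Send, Done, Ack}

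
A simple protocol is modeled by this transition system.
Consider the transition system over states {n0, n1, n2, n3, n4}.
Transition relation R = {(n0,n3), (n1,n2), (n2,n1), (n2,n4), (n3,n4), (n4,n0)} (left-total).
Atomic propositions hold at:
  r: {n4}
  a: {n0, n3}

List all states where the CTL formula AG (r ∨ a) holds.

{n0, n3, n4}

Sat(r ∨ a) = {n0, n3, n4}
AG (r ∨ a): greatest fixpoint, start Z0 = {n0, n3, n4}, keep only states in Sat with every successor in Z. Already a fixed point.
Sat(AG (r ∨ a)) = {n0, n3, n4}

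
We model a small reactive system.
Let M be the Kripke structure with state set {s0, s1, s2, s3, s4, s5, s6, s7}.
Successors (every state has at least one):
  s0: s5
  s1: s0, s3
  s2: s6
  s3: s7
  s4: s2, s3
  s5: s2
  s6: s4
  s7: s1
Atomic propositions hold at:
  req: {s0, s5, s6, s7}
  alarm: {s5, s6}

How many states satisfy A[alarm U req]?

A[alarm U req]: least fixpoint, start Z0 = Sat(req) = {s0, s5, s6, s7}, add states in Sat(alarm) with every successor in Z. Already a fixed point.
Sat(A[alarm U req]) = {s0, s5, s6, s7}
|Sat(A[alarm U req])| = |{s0, s5, s6, s7}| = 4.

4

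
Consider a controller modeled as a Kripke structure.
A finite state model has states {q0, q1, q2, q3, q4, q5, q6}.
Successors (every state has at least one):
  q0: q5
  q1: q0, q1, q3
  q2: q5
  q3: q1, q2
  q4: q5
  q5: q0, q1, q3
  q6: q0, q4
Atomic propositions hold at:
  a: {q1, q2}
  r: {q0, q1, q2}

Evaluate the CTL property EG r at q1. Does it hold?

EG r: greatest fixpoint, start Z0 = {q0, q1, q2}, keep only states in Sat with some successor in Z. Z1 = {q1}; fixed.
Sat(EG r) = {q1}
q1 ∈ Sat(EG r) = {q1}, so the formula holds at q1.

Yes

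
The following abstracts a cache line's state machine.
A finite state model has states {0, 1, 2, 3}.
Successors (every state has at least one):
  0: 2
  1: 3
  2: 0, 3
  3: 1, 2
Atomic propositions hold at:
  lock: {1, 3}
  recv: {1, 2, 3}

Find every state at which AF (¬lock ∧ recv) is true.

{0, 2}

Sat(¬lock) = {0, 2}
Sat(¬lock ∧ recv) = {2}
AF (¬lock ∧ recv): least fixpoint, start Z0 = {2}, add states with every successor in Z. Z1 = {0, 2}; fixed.
Sat(AF (¬lock ∧ recv)) = {0, 2}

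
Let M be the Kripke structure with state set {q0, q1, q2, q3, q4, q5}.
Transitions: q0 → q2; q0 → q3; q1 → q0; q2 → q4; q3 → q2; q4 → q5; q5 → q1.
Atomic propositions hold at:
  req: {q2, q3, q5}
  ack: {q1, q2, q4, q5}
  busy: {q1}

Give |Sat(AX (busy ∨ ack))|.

4

Sat(busy ∨ ack) = {q1, q2, q4, q5}
Sat(AX (busy ∨ ack)) = {s : every successor in {q1, q2, q4, q5}} = {q2, q3, q4, q5}
|Sat(AX (busy ∨ ack))| = |{q2, q3, q4, q5}| = 4.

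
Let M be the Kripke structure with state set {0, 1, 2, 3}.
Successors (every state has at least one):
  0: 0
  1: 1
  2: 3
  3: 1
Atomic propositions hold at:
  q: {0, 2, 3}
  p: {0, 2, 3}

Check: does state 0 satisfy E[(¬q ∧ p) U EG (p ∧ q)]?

Sat(¬q) = {1}
Sat(¬q ∧ p) = ∅
Sat(p ∧ q) = {0, 2, 3}
EG (p ∧ q): greatest fixpoint, start Z0 = {0, 2, 3}, keep only states in Sat with some successor in Z. Z1 = {0, 2}; Z2 = {0}; fixed.
Sat(EG (p ∧ q)) = {0}
E[(¬q ∧ p) U EG (p ∧ q)]: least fixpoint, start Z0 = Sat(EG (p ∧ q)) = {0}, add states in Sat(¬q ∧ p) with some successor in Z. Already a fixed point.
Sat(E[(¬q ∧ p) U EG (p ∧ q)]) = {0}
0 ∈ Sat(E[(¬q ∧ p) U EG (p ∧ q)]) = {0}, so the formula holds at 0.

Yes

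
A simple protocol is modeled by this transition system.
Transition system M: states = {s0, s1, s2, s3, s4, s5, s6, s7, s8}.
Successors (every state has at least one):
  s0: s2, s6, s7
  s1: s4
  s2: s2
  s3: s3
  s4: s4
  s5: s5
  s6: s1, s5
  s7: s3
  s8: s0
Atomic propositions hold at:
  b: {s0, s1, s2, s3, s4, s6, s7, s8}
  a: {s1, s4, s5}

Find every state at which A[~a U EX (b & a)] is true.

Sat(~a) = {s0, s2, s3, s6, s7, s8}
Sat(b & a) = {s1, s4}
Sat(EX (b & a)) = {s : some successor in {s1, s4}} = {s1, s4, s6}
A[~a U EX (b & a)]: least fixpoint, start Z0 = Sat(EX (b & a)) = {s1, s4, s6}, add states in Sat(~a) with every successor in Z. Already a fixed point.
Sat(A[~a U EX (b & a)]) = {s1, s4, s6}

{s1, s4, s6}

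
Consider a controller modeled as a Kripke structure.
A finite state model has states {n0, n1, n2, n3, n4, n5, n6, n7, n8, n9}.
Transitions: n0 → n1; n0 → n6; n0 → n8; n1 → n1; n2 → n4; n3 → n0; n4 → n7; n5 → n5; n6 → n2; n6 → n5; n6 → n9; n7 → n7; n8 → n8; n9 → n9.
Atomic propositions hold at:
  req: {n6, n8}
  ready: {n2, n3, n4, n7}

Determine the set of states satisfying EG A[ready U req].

A[ready U req]: least fixpoint, start Z0 = Sat(req) = {n6, n8}, add states in Sat(ready) with every successor in Z. Already a fixed point.
Sat(A[ready U req]) = {n6, n8}
EG A[ready U req]: greatest fixpoint, start Z0 = {n6, n8}, keep only states in Sat with some successor in Z. Z1 = {n8}; fixed.
Sat(EG A[ready U req]) = {n8}

{n8}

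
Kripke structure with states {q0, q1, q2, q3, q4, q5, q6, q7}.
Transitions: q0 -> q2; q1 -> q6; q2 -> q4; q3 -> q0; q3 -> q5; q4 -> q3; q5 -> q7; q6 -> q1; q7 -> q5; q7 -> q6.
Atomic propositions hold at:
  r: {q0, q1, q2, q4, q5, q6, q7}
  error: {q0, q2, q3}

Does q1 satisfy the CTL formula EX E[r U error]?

No

E[r U error]: least fixpoint, start Z0 = Sat(error) = {q0, q2, q3}, add states in Sat(r) with some successor in Z. Z1 = {q0, q2, q3, q4}; fixed.
Sat(E[r U error]) = {q0, q2, q3, q4}
Sat(EX E[r U error]) = {s : some successor in {q0, q2, q3, q4}} = {q0, q2, q3, q4}
q1 ∉ Sat(EX E[r U error]) = {q0, q2, q3, q4}, so the formula does not hold at q1.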